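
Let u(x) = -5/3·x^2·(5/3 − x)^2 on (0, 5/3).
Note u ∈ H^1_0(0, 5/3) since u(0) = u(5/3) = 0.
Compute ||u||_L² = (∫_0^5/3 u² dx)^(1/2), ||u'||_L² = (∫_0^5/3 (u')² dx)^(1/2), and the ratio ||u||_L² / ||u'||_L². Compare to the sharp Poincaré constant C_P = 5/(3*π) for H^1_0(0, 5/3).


||u||_L² / ||u'||_L² = 5*sqrt(3)/18 < C_P = 5/(3*π).

u(x) = -5/3·x^2·(5/3 − x)^2, so u'(x) = 10*x*(-18*x^2 + 45*x - 25)/27.
u(x) = -5/3·x^2·(5/3 − x)^2 vanishes at x = 0 and x = 5/3, so u ∈ H^1_0(0, 5/3). Differentiate via the product rule and integrate the resulting polynomials term by term.
  ∫_0^5/3 u² dx = ∫_0^5/3 (25*x^8/9 - 500*x^7/27 + 1250*x^6/27 - 12500*x^5/243 + 15625*x^4/729) dx. Term by term:
    ∫_0^5/3 25*x^8/9 dx = 48828125/1594323;  ∫_0^5/3 -500*x^7/27 dx = -48828125/354294;  ∫_0^5/3 1250*x^6/27 dx = 97656250/413343;
    ∫_0^5/3 -12500*x^5/243 dx = -97656250/531441;  ∫_0^5/3 15625*x^4/729 dx = 9765625/177147.
  Sum: 48828125/1594323 − 48828125/354294 + 97656250/413343 − 97656250/531441 + 9765625/177147 = 9765625/22320522.
  ∫_0^5/3 (u')² dx = ∫_0^5/3 (400*x^6/9 - 2000*x^5/9 + 32500*x^4/81 - 25000*x^3/81 + 62500*x^2/729) dx. Term by term:
    ∫_0^5/3 400*x^6/9 dx = 31250000/137781;  ∫_0^5/3 -2000*x^5/9 dx = -15625000/19683;  ∫_0^5/3 32500*x^4/81 dx = 20312500/19683;
    ∫_0^5/3 -25000*x^3/81 dx = -3906250/6561;  ∫_0^5/3 62500*x^2/729 dx = 7812500/59049.
  Sum: 31250000/137781 − 15625000/19683 + 20312500/19683 − 3906250/6561 + 7812500/59049 = 781250/413343.
∫_0^5/3 u² dx = 9765625/22320522, so ||u||_L² = 3125*sqrt(42)/30618.
∫_0^5/3 (u')² dx = 781250/413343, so ||u'||_L² = 625*sqrt(14)/1701.
Ratio ||u||_L² / ||u'||_L² = 5*sqrt(3)/18.
Sharp Poincaré constant on H^1_0(0, 5/3) is C_P = L/π = 5/(3*π), achieved by sin(3*π/5·x).
A polynomial bump cannot attain the sharp Poincaré constant (only the first sine eigenfunction does), so the ratio is strictly less than C_P, consistent with ||u||_L² ≤ C_P ||u'||_L².


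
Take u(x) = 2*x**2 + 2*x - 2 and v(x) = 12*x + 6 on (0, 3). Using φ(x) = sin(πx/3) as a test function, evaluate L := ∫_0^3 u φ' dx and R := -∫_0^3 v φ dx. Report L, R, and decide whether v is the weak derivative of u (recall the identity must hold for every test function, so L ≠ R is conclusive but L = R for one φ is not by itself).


LHS = -48/π, RHS = -144/π. No, v is not the weak derivative of u.

u(x) = 2*x**2 + 2*x - 2, classical derivative u'(x) = 4*x + 2.
φ(x) = sin(πx/3), so φ'(x) = π*cos(π*x/3)/3.
Note φ(0) = φ(3) = 0, so the boundary term u·φ vanishes.
LHS = ∫_0^3 u(x) φ'(x) dx = ∫_0^3 (2*π*x^2*cos(π*x/3)/3 + 2*π*x*cos(π*x/3)/3 - 2*π*cos(π*x/3)/3) dx. Term by term:
  ∫_0^3 -2*π*cos(π*x/3)/3 dx = 0;  ∫_0^3 2*π*x*cos(π*x/3)/3 dx = -12/π;  ∫_0^3 2*π*x^2*cos(π*x/3)/3 dx = -36/π.
Sum: 0 − 12/π − 36/π = -48/π.
So LHS = -48/π.
∫_0^3 v(x) φ(x) dx = ∫_0^3 (12*x*sin(π*x/3) + 6*sin(π*x/3)) dx. Term by term:
  ∫_0^3 6*sin(π*x/3) dx = 36/π;  ∫_0^3 12*x*sin(π*x/3) dx = 108/π.
Sum: 36/π + 108/π = 144/π.
So RHS = -∫_0^3 v(x) φ(x) dx = -144/π.
LHS − RHS = 96/π ≠ 0, so the identity fails.
(For a valid weak derivative the identity must hold for EVERY test function, in particular this one. The failure shows v is NOT the weak derivative of u.)
Correct weak derivative would be u'(x) = 4*x + 2.


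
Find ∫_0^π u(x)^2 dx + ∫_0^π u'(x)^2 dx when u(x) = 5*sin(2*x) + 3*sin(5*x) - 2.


||u||_{H^1(0,π)}^2 = -24/5 + 367*π/2

u'(x) = 10*cos(2*x) + 15*cos(5*x).
Expand u² and (u')² and integrate term by term on (0, π), using: for integers n ≥ 1, ∫_0^π sin²(nx) dx = ∫_0^π cos²(nx) dx = π/2; for n ≠ n', ∫_0^π sin(nx)sin(n'x) dx = ∫_0^π cos(nx)cos(n'x) dx = 0; and by product-to-sum, ∫_0^π sin(nx)cos(n'x) dx = ½∫_0^π [sin((n+n')x) + sin((n−n')x)] dx, which is 0 when n+n' is even and 2n/(n²−n'²) when n+n' is odd (it need not vanish on (0, π)). For the constant mode: ∫_0^π 1 dx = π, ∫_0^π cos(nx) dx = 0, ∫_0^π sin(nx) dx = (1−(−1)^n)/n.
  u² squared terms: (-2)²·∫1 dx = 4·π = 4*π;  (3)²·∫sin(5x)² dx = 9·π/2 = 9*π/2;  (5)²·∫sin(2x)² dx = 25·π/2 = 25*π/2.
  u² cross terms: 2·(-2)·(3)·∫1·sin(5x) dx = -12·(2/5) = -24/5;  2·(-2)·(5)·∫1·sin(2x) dx = -20·(0) = 0;  2·(3)·(5)·∫sin(5x)·sin(2x) dx = 30·(0) = 0.
  So ∫_0^π u² dx = 4*π + 9*π/2 + 25*π/2 − 24/5 + 0 + 0 = -24/5 + 21*π.
  (u')² squared terms: (10)²·∫cos(2x)² dx = 100·π/2 = 50*π;  (15)²·∫cos(5x)² dx = 225·π/2 = 225*π/2.
  (u')² cross terms: 2·(10)·(15)·∫cos(2x)·cos(5x) dx = 300·(0) = 0.
  So ∫_0^π (u')² dx = 50*π + 225*π/2 + 0 = 325*π/2.
||u||_{H^1}^2 = (-24/5 + 21*π) + (325*π/2) = -24/5 + 367*π/2.


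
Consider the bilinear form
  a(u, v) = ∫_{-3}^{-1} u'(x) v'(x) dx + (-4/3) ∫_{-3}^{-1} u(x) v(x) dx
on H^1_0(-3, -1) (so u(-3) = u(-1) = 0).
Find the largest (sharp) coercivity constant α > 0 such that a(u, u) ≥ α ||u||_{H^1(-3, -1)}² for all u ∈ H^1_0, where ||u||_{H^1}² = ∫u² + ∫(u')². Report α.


α = (-16/3 + π^2)/(4 + π^2)

Coercivity of a(·,·) on H^1_0(-3, -1) means a(u, u) ≥ α ||u||_{H^1}² for every u ∈ H^1_0.
The interval has length L = 2, and Poincaré/coercivity depend only on L. Here a(u, u) = ∫(u')² + (-4/3)·∫u².
Here c = -4/3 < 0 with |c| < (π/L)² = π^2/4, so coercivity still holds. The condition a(u,u) ≥ α||u||_{H^1}² reads (1−α)∫(u')² ≥ (α−c)∫u². Any admissible α is ≤ 1 (rapidly oscillating u have ∫u²/∫(u')² → 0), and α = 1 would force 0 ≥ (1−c)∫u², impossible since c < 1; so 1−α > 0. By the sharp Poincaré inequality on H^1_0 of an interval of length L, ∫(u')² ≥ (π/L)²∫u² with equality for the first sine mode sin(π(x−x₀)/L) (x₀ the left endpoint), so the inequality holds for all u iff (1−α)(π/L)² ≥ α − c, i.e. α ≤ ((π/L)² + c)/((π/L)² + 1) = (1 + c(L/π)²)/(1 + (L/π)²). (Direct route, valid since c ≤ 0: Poincaré gives c∫u² ≥ c(L/π)²∫(u')², so a(u,u) ≥ (1 + c(L/π)²)∫(u')², while ||u||_{H^1}² ≤ (1 + (L/π)²)∫(u')²; dividing yields the same α.) With (π/L)² = π^2/4 and c = -4/3, the largest admissible constant is α = ((π/L)² + c)/((π/L)² + 1).
Simplifying, α = (-16/3 + π^2)/(4 + π^2).


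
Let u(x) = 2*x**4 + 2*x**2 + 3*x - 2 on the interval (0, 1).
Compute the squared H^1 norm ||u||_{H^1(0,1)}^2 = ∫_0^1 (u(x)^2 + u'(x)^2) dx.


||u||_{H^1}^2 = 4057/63

The H^1 norm (squared) on an interval (0, L) is
  ||u||_{H^1}^2 = ∫_0^L u(x)^2 dx + ∫_0^L u'(x)^2 dx.
Compute u'(x) = 8*x**3 + 4*x + 3.
Then u(x)^2 = 4*x**8 + 8*x**6 + 12*x**5 - 4*x**4 + 12*x**3 + x**2 - 12*x + 4 and u'(x)^2 = 64*x**6 + 64*x**4 + 48*x**3 + 16*x**2 + 24*x + 9.
Integrate each monomial from 0 to 1 using ∫_0^1 c·x^n dx = c·1^(n+1)/(n+1):
  ∫_0^1 u(x)^2 dx = ∫_0^1 (4*x^8 + 8*x^6 + 12*x^5 - 4*x^4 + 12*x^3 + x^2 - 12*x + 4) dx. Term by term:
    ∫_0^1 4*x^8 dx = 4/9;  ∫_0^1 8*x^6 dx = 8/7;  ∫_0^1 12*x^5 dx = 2;
    ∫_0^1 -4*x^4 dx = -4/5;  ∫_0^1 12*x^3 dx = 3;  ∫_0^1 x^2 dx = 1/3;
    ∫_0^1 -12*x dx = -6;  ∫_0^1 4 dx = 4.
  Sum: 4/9 + 8/7 + 2 − 4/5 + 3 + 1/3 − 6 + 4 = 1298/315.
  ∫_0^1 u'(x)^2 dx = ∫_0^1 (64*x^6 + 64*x^4 + 48*x^3 + 16*x^2 + 24*x + 9) dx. Term by term:
    ∫_0^1 64*x^6 dx = 64/7;  ∫_0^1 64*x^4 dx = 64/5;  ∫_0^1 48*x^3 dx = 12;
    ∫_0^1 16*x^2 dx = 16/3;  ∫_0^1 24*x dx = 12;  ∫_0^1 9 dx = 9.
  Sum: 64/7 + 64/5 + 12 + 16/3 + 12 + 9 = 6329/105.
Adding: ||u||_{H^1}^2 = 1298/315 + 6329/105 = 4057/63.


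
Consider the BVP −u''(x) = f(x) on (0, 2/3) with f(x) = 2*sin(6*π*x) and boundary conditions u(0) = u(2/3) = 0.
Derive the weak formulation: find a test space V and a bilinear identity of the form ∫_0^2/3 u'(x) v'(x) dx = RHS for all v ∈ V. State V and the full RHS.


V = H^1_0(0, 2/3) (so v(0) = v(2/3) = 0); weak form: ∫_0^2/3 u'v' dx = ∫_0^2/3 (2*sin(6*π*x)) v dx for all v ∈ V.

Multiply both sides by a test function v and integrate from 0 to 2/3:
  ∫_0^2/3 −u''(x) v(x) dx = ∫_0^2/3 f(x) v(x) dx.
Integrate the LHS by parts once:
  ∫_0^2/3 −u'' v dx = −[u'(x) v(x)]_0^2/3 + ∫_0^2/3 u'(x) v'(x) dx.
Thus ∫_0^2/3 u'(x) v'(x) dx = ∫_0^2/3 f(x) v(x) dx + [u'(x) v(x)]_0^2/3.
Choose V so that boundary terms are either known or forced to vanish.
u is Dirichlet: u(0) = u(2/3) = 0. Let V = H^1_0(0, 2/3); then v(0) = v(2/3) = 0, and [u' v]_0^2/3 = 0.
Weak formulation: find u (satisfying any essential BC) such that ∫_0^2/3 u'(x) v'(x) dx = ∫_0^2/3 f v dx for all v ∈ V.
Substituting f(x) = 2*sin(6*π*x), the right-hand side is ∫_0^2/3 (2*sin(6*π*x)) v dx.


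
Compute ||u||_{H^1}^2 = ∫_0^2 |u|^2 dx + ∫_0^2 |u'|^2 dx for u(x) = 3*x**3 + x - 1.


||u||_{H^1}^2 = 78544/105

The H^1 norm (squared) on an interval (0, L) is
  ||u||_{H^1}^2 = ∫_0^L u(x)^2 dx + ∫_0^L u'(x)^2 dx.
Compute u'(x) = 9*x**2 + 1.
Then u(x)^2 = 9*x**6 + 6*x**4 - 6*x**3 + x**2 - 2*x + 1 and u'(x)^2 = 81*x**4 + 18*x**2 + 1.
Integrate each monomial from 0 to 2 using ∫_0^2 c·x^n dx = c·2^(n+1)/(n+1):
  ∫_0^2 u(x)^2 dx = ∫_0^2 (9*x^6 + 6*x^4 - 6*x^3 + x^2 - 2*x + 1) dx. Term by term:
    ∫_0^2 9*x^6 dx = 1152/7;  ∫_0^2 6*x^4 dx = 192/5;  ∫_0^2 -6*x^3 dx = -24;
    ∫_0^2 x^2 dx = 8/3;  ∫_0^2 -2*x dx = -4;  ∫_0^2 1 dx = 2.
  Sum: 1152/7 + 192/5 − 24 + 8/3 − 4 + 2 = 18862/105.
  ∫_0^2 u'(x)^2 dx = ∫_0^2 (81*x^4 + 18*x^2 + 1) dx. Term by term:
    ∫_0^2 81*x^4 dx = 2592/5;  ∫_0^2 18*x^2 dx = 48;  ∫_0^2 1 dx = 2.
  Sum: 2592/5 + 48 + 2 = 2842/5.
Adding: ||u||_{H^1}^2 = 18862/105 + 2842/5 = 78544/105.


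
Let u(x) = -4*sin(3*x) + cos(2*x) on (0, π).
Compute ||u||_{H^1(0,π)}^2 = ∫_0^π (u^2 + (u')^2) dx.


||u||_{H^1(0,π)}^2 = -48 + 165*π/2

u'(x) = -2*sin(2*x) - 12*cos(3*x).
Expand u² and (u')² and integrate term by term on (0, π), using: for integers n ≥ 1, ∫_0^π sin²(nx) dx = ∫_0^π cos²(nx) dx = π/2; for n ≠ n', ∫_0^π sin(nx)sin(n'x) dx = ∫_0^π cos(nx)cos(n'x) dx = 0; and by product-to-sum, ∫_0^π sin(nx)cos(n'x) dx = ½∫_0^π [sin((n+n')x) + sin((n−n')x)] dx, which is 0 when n+n' is even and 2n/(n²−n'²) when n+n' is odd (it need not vanish on (0, π)).
  u² squared terms: (-4)²·∫sin(3x)² dx = 16·π/2 = 8*π;  (1)²·∫cos(2x)² dx = 1·π/2 = π/2.
  u² cross terms: 2·(-4)·(1)·∫sin(3x)·cos(2x) dx = -8·(6/5) = -48/5.
  So ∫_0^π u² dx = 8*π + π/2 − 48/5 = -48/5 + 17*π/2.
  (u')² squared terms: (-12)²·∫cos(3x)² dx = 144·π/2 = 72*π;  (-2)²·∫sin(2x)² dx = 4·π/2 = 2*π.
  (u')² cross terms: 2·(-12)·(-2)·∫cos(3x)·sin(2x) dx = 48·(-4/5) = -192/5.
  So ∫_0^π (u')² dx = 72*π + 2*π − 192/5 = -192/5 + 74*π.
||u||_{H^1}^2 = (-48/5 + 17*π/2) + (-192/5 + 74*π) = -48 + 165*π/2.


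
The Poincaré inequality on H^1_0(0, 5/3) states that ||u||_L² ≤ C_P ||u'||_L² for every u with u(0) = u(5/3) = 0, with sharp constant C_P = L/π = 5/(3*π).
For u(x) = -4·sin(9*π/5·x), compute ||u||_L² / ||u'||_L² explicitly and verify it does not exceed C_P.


||u||_L² / ||u'||_L² = 5/(9*π) < C_P = 5/(3*π).

u(x) = -4·sin(9*π/5·x), so u'(x) = -36*π*cos(9*π*x/5)/5.
Writing u(x) = A·sin(kπx/L) with A = -4 and k = 3, use ∫_0^L sin²(kπx/L) dx = L/2 and ∫_0^L cos²(kπx/L) dx = L/2.
u² = 16·sin²(9*π/5·x) and (u')² = 1296*π^2/25·cos²(9*π/5·x), and each of sin², cos² integrates to L/2 = 5/6 over (0, 5/3).
∫_0^5/3 u² dx = 40/3, so ||u||_L² = 2*sqrt(30)/3.
∫_0^5/3 (u')² dx = 216*π^2/5, so ||u'||_L² = 6*sqrt(30)*π/5.
Ratio ||u||_L² / ||u'||_L² = 5/(9*π).
Sharp Poincaré constant on H^1_0(0, 5/3) is C_P = L/π = 5/(3*π), achieved by sin(3*π/5·x).
This is the k = 3 harmonic; the ratio L/(kπ) is strictly less than C_P = L/π, consistent with the sharp inequality ||u||_L² ≤ C_P ||u'||_L².


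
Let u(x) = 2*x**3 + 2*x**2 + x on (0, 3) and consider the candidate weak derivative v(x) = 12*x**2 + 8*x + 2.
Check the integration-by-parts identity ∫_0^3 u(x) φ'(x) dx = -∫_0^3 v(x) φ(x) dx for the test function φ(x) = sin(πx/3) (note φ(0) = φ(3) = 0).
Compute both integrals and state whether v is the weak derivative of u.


LHS = -204/π + 648/π^3, RHS = -408/π + 1296/π^3. No, v is not the weak derivative of u.

u(x) = 2*x**3 + 2*x**2 + x, classical derivative u'(x) = 6*x**2 + 4*x + 1.
φ(x) = sin(πx/3), so φ'(x) = π*cos(π*x/3)/3.
Note φ(0) = φ(3) = 0, so the boundary term u·φ vanishes.
LHS = ∫_0^3 u(x) φ'(x) dx = ∫_0^3 (2*π*x^3*cos(π*x/3)/3 + 2*π*x^2*cos(π*x/3)/3 + π*x*cos(π*x/3)/3) dx. Term by term:
  ∫_0^3 π*x*cos(π*x/3)/3 dx = -6/π;  ∫_0^3 2*π*x^2*cos(π*x/3)/3 dx = -36/π;  ∫_0^3 2*π*x^3*cos(π*x/3)/3 dx = -162/π + 648/π^3.
Sum: -6/π − 36/π + -162/π + 648/π^3 = -204/π + 648/π^3.
So LHS = -204/π + 648/π^3.
∫_0^3 v(x) φ(x) dx = ∫_0^3 (12*x^2*sin(π*x/3) + 8*x*sin(π*x/3) + 2*sin(π*x/3)) dx. Term by term:
  ∫_0^3 2*sin(π*x/3) dx = 12/π;  ∫_0^3 8*x*sin(π*x/3) dx = 72/π;  ∫_0^3 12*x^2*sin(π*x/3) dx = -1296/π^3 + 324/π.
Sum: 12/π + 72/π + -1296/π^3 + 324/π = -1296/π^3 + 408/π.
So RHS = -∫_0^3 v(x) φ(x) dx = -408/π + 1296/π^3.
LHS − RHS = -648/π^3 + 204/π ≠ 0, so the identity fails.
(For a valid weak derivative the identity must hold for EVERY test function, in particular this one. The failure shows v is NOT the weak derivative of u.)
Correct weak derivative would be u'(x) = 6*x**2 + 4*x + 1.


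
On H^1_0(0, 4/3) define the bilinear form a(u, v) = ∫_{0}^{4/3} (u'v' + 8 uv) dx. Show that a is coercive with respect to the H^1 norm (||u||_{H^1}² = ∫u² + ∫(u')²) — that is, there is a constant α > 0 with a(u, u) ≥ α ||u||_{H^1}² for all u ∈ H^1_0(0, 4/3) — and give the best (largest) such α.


α = 1

Coercivity of a(·,·) on H^1_0(0, 4/3) means a(u, u) ≥ α ||u||_{H^1}² for every u ∈ H^1_0.
The interval has length L = 4/3, and Poincaré/coercivity depend only on L. Here a(u, u) = ∫(u')² + (8)·∫u².
Here c = 8 ≥ 1, so a(u,u) = ∫(u')² + c∫u² ≥ ∫(u')² + ∫u² = ||u||_{H^1}², i.e. α = 1 works. No larger α is possible: a(u,u) ≥ α||u||_{H^1}² means (1−α)∫(u')² ≥ (α−c)∫u², and for the modes u_n = sin(nπ(x−x₀)/L) (x₀ the left endpoint) one has ∫u_n²/∫(u_n')² = (L/(nπ))² → 0, so a(u_n,u_n)/||u_n||_{H^1}² → 1. Hence the optimal constant is α = 1.
Therefore α = 1.


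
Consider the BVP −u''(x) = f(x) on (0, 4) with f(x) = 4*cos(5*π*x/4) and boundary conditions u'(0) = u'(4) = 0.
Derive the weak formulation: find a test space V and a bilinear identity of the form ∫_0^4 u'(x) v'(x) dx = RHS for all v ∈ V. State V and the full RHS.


V = H^1(0, 4) (no boundary constraint on v; u is determined up to an additive constant); weak form: ∫_0^4 u'v' dx = ∫_0^4 (4*cos(5*π*x/4)) v dx for all v ∈ V.

Multiply both sides by a test function v and integrate from 0 to 4:
  ∫_0^4 −u''(x) v(x) dx = ∫_0^4 f(x) v(x) dx.
Integrate the LHS by parts once:
  ∫_0^4 −u'' v dx = −[u'(x) v(x)]_0^4 + ∫_0^4 u'(x) v'(x) dx.
Thus ∫_0^4 u'(x) v'(x) dx = ∫_0^4 f(x) v(x) dx + [u'(x) v(x)]_0^4.
Choose V so that boundary terms are either known or forced to vanish.
u has homogeneous Neumann: u'(0) = u'(4) = 0. So [u' v]_0^4 = 0·v(4) − 0·v(0) = 0 for any v; take V = H^1(0, 4).
Weak formulation: find u (satisfying any essential BC) such that ∫_0^4 u'(x) v'(x) dx = ∫_0^4 f v dx for all v ∈ V (homogeneous Neumann, so boundary terms vanish).
Substituting f(x) = 4*cos(5*π*x/4), the right-hand side is ∫_0^4 (4*cos(5*π*x/4)) v dx.
Compatibility check (pure Neumann): taking v ≡ 1 ∈ V gives 0 = ∫_0^4 f dx + (0) − (0), i.e. ∫_0^4 f dx must equal u'(0) − u'(4) = 0. Indeed ∫_0^4 (4*cos(5*π*x/4)) dx = 0, so the data are compatible. The solution is then unique only up to an additive constant (fix it e.g. by requiring ∫_0^4 u dx = 0).


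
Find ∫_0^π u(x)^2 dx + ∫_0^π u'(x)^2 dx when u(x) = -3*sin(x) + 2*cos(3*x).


||u||_{H^1(0,π)}^2 = 29*π

u'(x) = -6*sin(3*x) - 3*cos(x).
Expand u² and (u')² and integrate term by term on (0, π), using: for integers n ≥ 1, ∫_0^π sin²(nx) dx = ∫_0^π cos²(nx) dx = π/2; for n ≠ n', ∫_0^π sin(nx)sin(n'x) dx = ∫_0^π cos(nx)cos(n'x) dx = 0; and by product-to-sum, ∫_0^π sin(nx)cos(n'x) dx = ½∫_0^π [sin((n+n')x) + sin((n−n')x)] dx, which is 0 when n+n' is even and 2n/(n²−n'²) when n+n' is odd (it need not vanish on (0, π)).
  u² squared terms: (-3)²·∫sin(x)² dx = 9·π/2 = 9*π/2;  (2)²·∫cos(3x)² dx = 4·π/2 = 2*π.
  u² cross terms: 2·(-3)·(2)·∫sin(x)·cos(3x) dx = -12·(0) = 0.
  So ∫_0^π u² dx = 9*π/2 + 2*π + 0 = 13*π/2.
  (u')² squared terms: (-6)²·∫sin(3x)² dx = 36·π/2 = 18*π;  (-3)²·∫cos(x)² dx = 9·π/2 = 9*π/2.
  (u')² cross terms: 2·(-6)·(-3)·∫sin(3x)·cos(x) dx = 36·(0) = 0.
  So ∫_0^π (u')² dx = 18*π + 9*π/2 + 0 = 45*π/2.
||u||_{H^1}^2 = (13*π/2) + (45*π/2) = 29*π.


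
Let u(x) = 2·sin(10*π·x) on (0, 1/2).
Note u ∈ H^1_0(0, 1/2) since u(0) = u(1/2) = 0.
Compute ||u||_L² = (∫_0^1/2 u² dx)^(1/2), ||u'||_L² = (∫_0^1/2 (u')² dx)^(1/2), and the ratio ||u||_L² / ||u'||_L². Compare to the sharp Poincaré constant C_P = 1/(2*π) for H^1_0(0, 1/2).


||u||_L² / ||u'||_L² = 1/(10*π) < C_P = 1/(2*π).

u(x) = 2·sin(10*π·x), so u'(x) = 20*π*cos(10*π*x).
Writing u(x) = A·sin(kπx/L) with A = 2 and k = 5, use ∫_0^L sin²(kπx/L) dx = L/2 and ∫_0^L cos²(kπx/L) dx = L/2.
u² = 4·sin²(10*π·x) and (u')² = 400*π^2·cos²(10*π·x), and each of sin², cos² integrates to L/2 = 1/4 over (0, 1/2).
∫_0^1/2 u² dx = 1, so ||u||_L² = 1.
∫_0^1/2 (u')² dx = 100*π^2, so ||u'||_L² = 10*π.
Ratio ||u||_L² / ||u'||_L² = 1/(10*π).
Sharp Poincaré constant on H^1_0(0, 1/2) is C_P = L/π = 1/(2*π), achieved by sin(2*π·x).
This is the k = 5 harmonic; the ratio L/(kπ) is strictly less than C_P = L/π, consistent with the sharp inequality ||u||_L² ≤ C_P ||u'||_L².


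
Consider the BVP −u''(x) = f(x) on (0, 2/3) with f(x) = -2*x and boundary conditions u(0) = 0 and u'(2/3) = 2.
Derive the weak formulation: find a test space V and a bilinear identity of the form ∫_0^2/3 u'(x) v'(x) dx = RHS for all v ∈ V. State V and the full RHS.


V = {v ∈ H^1(0, 2/3) : v(0) = 0} (test functions vanish at x = 0 where u is specified); weak form: ∫_0^2/3 u'v' dx = ∫_0^2/3 (-2*x) v dx + 2·v(2/3) for all v ∈ V.

Multiply both sides by a test function v and integrate from 0 to 2/3:
  ∫_0^2/3 −u''(x) v(x) dx = ∫_0^2/3 f(x) v(x) dx.
Integrate the LHS by parts once:
  ∫_0^2/3 −u'' v dx = −[u'(x) v(x)]_0^2/3 + ∫_0^2/3 u'(x) v'(x) dx.
Thus ∫_0^2/3 u'(x) v'(x) dx = ∫_0^2/3 f(x) v(x) dx + [u'(x) v(x)]_0^2/3.
Choose V so that boundary terms are either known or forced to vanish.
Mixed BC: u(0) = 0 (Dirichlet) and u'(2/3) = 2 (Neumann). Define V = {v ∈ H^1(0, 2/3) : v(0) = 0}. Then [u' v]_0^2/3 = u'(2/3)·v(2/3) − u'(0)·0 = 2·v(2/3).
Weak formulation: find u (satisfying any essential BC) such that ∫_0^2/3 u'(x) v'(x) dx = ∫_0^2/3 f v dx + 2·v(2/3) for all v ∈ V (Dirichlet at 0 absorbed into V; Neumann datum at x = 2/3 contributes the boundary term).
Substituting f(x) = -2*x, the right-hand side is ∫_0^2/3 (-2*x) v dx + 2·v(2/3).


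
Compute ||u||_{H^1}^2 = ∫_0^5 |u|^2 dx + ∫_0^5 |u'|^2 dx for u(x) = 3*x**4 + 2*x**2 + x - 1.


||u||_{H^1}^2 = 79245035/21

The H^1 norm (squared) on an interval (0, L) is
  ||u||_{H^1}^2 = ∫_0^L u(x)^2 dx + ∫_0^L u'(x)^2 dx.
Compute u'(x) = 12*x**3 + 4*x + 1.
Then u(x)^2 = 9*x**8 + 12*x**6 + 6*x**5 - 2*x**4 + 4*x**3 - 3*x**2 - 2*x + 1 and u'(x)^2 = 144*x**6 + 96*x**4 + 24*x**3 + 16*x**2 + 8*x + 1.
Integrate each monomial from 0 to 5 using ∫_0^5 c·x^n dx = c·5^(n+1)/(n+1):
  ∫_0^5 u(x)^2 dx = ∫_0^5 (9*x^8 + 12*x^6 + 6*x^5 - 2*x^4 + 4*x^3 - 3*x^2 - 2*x + 1) dx. Term by term:
    ∫_0^5 9*x^8 dx = 1953125;  ∫_0^5 12*x^6 dx = 937500/7;  ∫_0^5 6*x^5 dx = 15625;
    ∫_0^5 -2*x^4 dx = -1250;  ∫_0^5 4*x^3 dx = 625;  ∫_0^5 -3*x^2 dx = -125;
    ∫_0^5 -2*x dx = -25;  ∫_0^5 1 dx = 5.
  Sum: 1953125 + 937500/7 + 15625 − 1250 + 625 − 125 − 25 + 5 = 14713360/7.
  ∫_0^5 u'(x)^2 dx = ∫_0^5 (144*x^6 + 96*x^4 + 24*x^3 + 16*x^2 + 8*x + 1) dx. Term by term:
    ∫_0^5 144*x^6 dx = 11250000/7;  ∫_0^5 96*x^4 dx = 60000;  ∫_0^5 24*x^3 dx = 3750;
    ∫_0^5 16*x^2 dx = 2000/3;  ∫_0^5 8*x dx = 100;  ∫_0^5 1 dx = 5.
  Sum: 11250000/7 + 60000 + 3750 + 2000/3 + 100 + 5 = 35104955/21.
Adding: ||u||_{H^1}^2 = 14713360/7 + 35104955/21 = 79245035/21.


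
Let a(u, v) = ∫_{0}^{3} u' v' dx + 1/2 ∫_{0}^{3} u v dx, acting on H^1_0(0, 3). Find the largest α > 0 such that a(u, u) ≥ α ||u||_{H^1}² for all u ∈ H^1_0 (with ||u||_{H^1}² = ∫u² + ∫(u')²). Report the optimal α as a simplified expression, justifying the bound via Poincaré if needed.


α = (9/2 + π^2)/(9 + π^2)

Coercivity of a(·,·) on H^1_0(0, 3) means a(u, u) ≥ α ||u||_{H^1}² for every u ∈ H^1_0.
The interval has length L = 3, and Poincaré/coercivity depend only on L. Here a(u, u) = ∫(u')² + (1/2)·∫u².
Here 0 < c = 1/2 < 1. The condition a(u,u) ≥ α||u||_{H^1}² reads (1−α)∫(u')² ≥ (α−c)∫u². Any admissible α is ≤ 1 (rapidly oscillating u have ∫u²/∫(u')² → 0), and α = 1 would force 0 ≥ (1−c)∫u², impossible since c < 1; so 1−α > 0. By the sharp Poincaré inequality on H^1_0 of an interval of length L, ∫(u')² ≥ (π/L)²∫u² with equality for the first sine mode sin(π(x−x₀)/L) (x₀ the left endpoint), so the inequality holds for all u iff (1−α)(π/L)² ≥ α − c, i.e. α ≤ ((π/L)² + c)/((π/L)² + 1) = (1 + c(L/π)²)/(1 + (L/π)²). With (π/L)² = π^2/9 and c = 1/2, the largest admissible constant is α = ((π/L)² + c)/((π/L)² + 1).
Simplifying, α = (9/2 + π^2)/(9 + π^2).


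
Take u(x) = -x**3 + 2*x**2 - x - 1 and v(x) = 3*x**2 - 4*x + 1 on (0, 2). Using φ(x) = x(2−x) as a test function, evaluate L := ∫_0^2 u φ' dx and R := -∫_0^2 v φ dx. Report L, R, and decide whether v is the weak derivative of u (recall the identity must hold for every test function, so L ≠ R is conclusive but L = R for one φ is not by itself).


LHS = 4/5, RHS = -4/5. No, v is not the weak derivative of u.

u(x) = -x**3 + 2*x**2 - x - 1, classical derivative u'(x) = -3*x**2 + 4*x - 1.
φ(x) = x(2−x), so φ'(x) = 2 - 2*x.
Note φ(0) = φ(2) = 0, so the boundary term u·φ vanishes.
LHS = ∫_0^2 u(x) φ'(x) dx = ∫_0^2 (2*x^4 - 6*x^3 + 6*x^2 - 2) dx. Term by term:
  ∫_0^2 2*x^4 dx = 64/5;  ∫_0^2 -6*x^3 dx = -24;  ∫_0^2 6*x^2 dx = 16;
  ∫_0^2 -2 dx = -4.
Sum: 64/5 − 24 + 16 − 4 = 4/5.
So LHS = 4/5.
∫_0^2 v(x) φ(x) dx = ∫_0^2 (-3*x^4 + 10*x^3 - 9*x^2 + 2*x) dx. Term by term:
  ∫_0^2 -3*x^4 dx = -96/5;  ∫_0^2 10*x^3 dx = 40;  ∫_0^2 -9*x^2 dx = -24;
  ∫_0^2 2*x dx = 4.
Sum: -96/5 + 40 − 24 + 4 = 4/5.
So RHS = -∫_0^2 v(x) φ(x) dx = -4/5.
LHS − RHS = 8/5 ≠ 0, so the identity fails.
(For a valid weak derivative the identity must hold for EVERY test function, in particular this one. The failure shows v is NOT the weak derivative of u.)
Correct weak derivative would be u'(x) = -3*x**2 + 4*x - 1.


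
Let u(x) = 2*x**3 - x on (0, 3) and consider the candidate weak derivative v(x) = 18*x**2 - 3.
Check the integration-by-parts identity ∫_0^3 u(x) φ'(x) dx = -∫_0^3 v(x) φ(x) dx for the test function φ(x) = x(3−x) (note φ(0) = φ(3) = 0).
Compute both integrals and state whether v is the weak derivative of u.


LHS = -342/5, RHS = -1026/5. No, v is not the weak derivative of u.

u(x) = 2*x**3 - x, classical derivative u'(x) = 6*x**2 - 1.
φ(x) = x(3−x), so φ'(x) = 3 - 2*x.
Note φ(0) = φ(3) = 0, so the boundary term u·φ vanishes.
LHS = ∫_0^3 u(x) φ'(x) dx = ∫_0^3 (-4*x^4 + 6*x^3 + 2*x^2 - 3*x) dx. Term by term:
  ∫_0^3 -4*x^4 dx = -972/5;  ∫_0^3 6*x^3 dx = 243/2;  ∫_0^3 2*x^2 dx = 18;
  ∫_0^3 -3*x dx = -27/2.
Sum: -972/5 + 243/2 + 18 − 27/2 = -342/5.
So LHS = -342/5.
∫_0^3 v(x) φ(x) dx = ∫_0^3 (-18*x^4 + 54*x^3 + 3*x^2 - 9*x) dx. Term by term:
  ∫_0^3 -18*x^4 dx = -4374/5;  ∫_0^3 54*x^3 dx = 2187/2;  ∫_0^3 3*x^2 dx = 27;
  ∫_0^3 -9*x dx = -81/2.
Sum: -4374/5 + 2187/2 + 27 − 81/2 = 1026/5.
So RHS = -∫_0^3 v(x) φ(x) dx = -1026/5.
LHS − RHS = 684/5 ≠ 0, so the identity fails.
(For a valid weak derivative the identity must hold for EVERY test function, in particular this one. The failure shows v is NOT the weak derivative of u.)
Correct weak derivative would be u'(x) = 6*x**2 - 1.


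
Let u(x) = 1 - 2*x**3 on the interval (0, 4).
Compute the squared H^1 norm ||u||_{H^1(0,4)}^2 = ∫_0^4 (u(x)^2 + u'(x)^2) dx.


||u||_{H^1}^2 = 576908/35

The H^1 norm (squared) on an interval (0, L) is
  ||u||_{H^1}^2 = ∫_0^L u(x)^2 dx + ∫_0^L u'(x)^2 dx.
Compute u'(x) = -6*x**2.
Then u(x)^2 = 4*x**6 - 4*x**3 + 1 and u'(x)^2 = 36*x**4.
Integrate each monomial from 0 to 4 using ∫_0^4 c·x^n dx = c·4^(n+1)/(n+1):
  ∫_0^4 u(x)^2 dx = ∫_0^4 (4*x^6 - 4*x^3 + 1) dx. Term by term:
    ∫_0^4 4*x^6 dx = 65536/7;  ∫_0^4 -4*x^3 dx = -256;  ∫_0^4 1 dx = 4.
  Sum: 65536/7 − 256 + 4 = 63772/7.
  ∫_0^4 u'(x)^2 dx = ∫_0^4 (36*x^4) dx. Term by term:
    ∫_0^4 36*x^4 dx = 36864/5.
Adding: ||u||_{H^1}^2 = 63772/7 + 36864/5 = 576908/35.


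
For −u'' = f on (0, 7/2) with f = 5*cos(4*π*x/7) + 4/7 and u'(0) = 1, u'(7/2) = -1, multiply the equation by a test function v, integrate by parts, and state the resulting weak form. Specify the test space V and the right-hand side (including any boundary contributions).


V = H^1(0, 7/2) (v unrestricted at boundary; u is determined up to an additive constant); weak form: ∫_0^7/2 u'v' dx = ∫_0^7/2 (5*cos(4*π*x/7) + 4/7) v dx − v(7/2) − v(0) for all v ∈ V.

Multiply both sides by a test function v and integrate from 0 to 7/2:
  ∫_0^7/2 −u''(x) v(x) dx = ∫_0^7/2 f(x) v(x) dx.
Integrate the LHS by parts once:
  ∫_0^7/2 −u'' v dx = −[u'(x) v(x)]_0^7/2 + ∫_0^7/2 u'(x) v'(x) dx.
Thus ∫_0^7/2 u'(x) v'(x) dx = ∫_0^7/2 f(x) v(x) dx + [u'(x) v(x)]_0^7/2.
Choose V so that boundary terms are either known or forced to vanish.
u has inhomogeneous Neumann u'(0) = 1, u'(7/2) = -1. [u' v]_0^7/2 = (-1)·v(7/2) − (1)·v(0) = − v(7/2) − v(0). Take V = H^1(0, 7/2); boundary term becomes part of RHS.
Weak formulation: find u (satisfying any essential BC) such that ∫_0^7/2 u'(x) v'(x) dx = ∫_0^7/2 f v dx − v(7/2) − v(0) for all v ∈ V (Neumann data are natural BCs: they enter the RHS as boundary terms).
Substituting f(x) = 5*cos(4*π*x/7) + 4/7, the right-hand side is ∫_0^7/2 (5*cos(4*π*x/7) + 4/7) v dx − v(7/2) − v(0).
Compatibility check (pure Neumann): taking v ≡ 1 ∈ V gives 0 = ∫_0^7/2 f dx + (-1) − (1), i.e. ∫_0^7/2 f dx must equal u'(0) − u'(7/2) = 2. Indeed ∫_0^7/2 (5*cos(4*π*x/7) + 4/7) dx = 2, so the data are compatible. The solution is then unique only up to an additive constant (fix it e.g. by requiring ∫_0^7/2 u dx = 0).


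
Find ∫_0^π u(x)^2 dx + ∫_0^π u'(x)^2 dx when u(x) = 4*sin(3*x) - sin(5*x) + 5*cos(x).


||u||_{H^1(0,π)}^2 = 118*π

u'(x) = -5*sin(x) + 12*cos(3*x) - 5*cos(5*x).
Expand u² and (u')² and integrate term by term on (0, π), using: for integers n ≥ 1, ∫_0^π sin²(nx) dx = ∫_0^π cos²(nx) dx = π/2; for n ≠ n', ∫_0^π sin(nx)sin(n'x) dx = ∫_0^π cos(nx)cos(n'x) dx = 0; and by product-to-sum, ∫_0^π sin(nx)cos(n'x) dx = ½∫_0^π [sin((n+n')x) + sin((n−n')x)] dx, which is 0 when n+n' is even and 2n/(n²−n'²) when n+n' is odd (it need not vanish on (0, π)).
  u² squared terms: (-1)²·∫sin(5x)² dx = 1·π/2 = π/2;  (4)²·∫sin(3x)² dx = 16·π/2 = 8*π;  (5)²·∫cos(x)² dx = 25·π/2 = 25*π/2.
  u² cross terms: 2·(-1)·(4)·∫sin(5x)·sin(3x) dx = -8·(0) = 0;  2·(-1)·(5)·∫sin(5x)·cos(x) dx = -10·(0) = 0;  2·(4)·(5)·∫sin(3x)·cos(x) dx = 40·(0) = 0.
  So ∫_0^π u² dx = π/2 + 8*π + 25*π/2 + 0 + 0 + 0 = 21*π.
  (u')² squared terms: (-5)²·∫cos(5x)² dx = 25·π/2 = 25*π/2;  (-5)²·∫sin(x)² dx = 25·π/2 = 25*π/2;  (12)²·∫cos(3x)² dx = 144·π/2 = 72*π.
  (u')² cross terms: 2·(-5)·(-5)·∫cos(5x)·sin(x) dx = 50·(0) = 0;  2·(-5)·(12)·∫cos(5x)·cos(3x) dx = -120·(0) = 0;  2·(-5)·(12)·∫sin(x)·cos(3x) dx = -120·(0) = 0.
  So ∫_0^π (u')² dx = 25*π/2 + 25*π/2 + 72*π + 0 + 0 + 0 = 97*π.
||u||_{H^1}^2 = (21*π) + (97*π) = 118*π.


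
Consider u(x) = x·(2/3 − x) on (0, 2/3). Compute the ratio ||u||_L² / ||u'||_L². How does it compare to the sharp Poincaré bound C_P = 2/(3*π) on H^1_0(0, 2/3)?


||u||_L² / ||u'||_L² = sqrt(10)/15 < C_P = 2/(3*π).

u(x) = x·(2/3 − x), so u'(x) = 2/3 - 2*x.
u(x) = x·(2/3 − x) vanishes at x = 0 and x = 2/3, so u ∈ H^1_0(0, 2/3). Differentiate via the product rule and integrate the resulting polynomials term by term.
  ∫_0^2/3 u² dx = ∫_0^2/3 (x^4 - 4*x^3/3 + 4*x^2/9) dx. Term by term:
    ∫_0^2/3 x^4 dx = 32/1215;  ∫_0^2/3 -4*x^3/3 dx = -16/243;  ∫_0^2/3 4*x^2/9 dx = 32/729.
  Sum: 32/1215 − 16/243 + 32/729 = 16/3645.
  ∫_0^2/3 (u')² dx = ∫_0^2/3 (4*x^2 - 8*x/3 + 4/9) dx. Term by term:
    ∫_0^2/3 4*x^2 dx = 32/81;  ∫_0^2/3 -8*x/3 dx = -16/27;  ∫_0^2/3 4/9 dx = 8/27.
  Sum: 32/81 − 16/27 + 8/27 = 8/81.
∫_0^2/3 u² dx = 16/3645, so ||u||_L² = 4*sqrt(5)/135.
∫_0^2/3 (u')² dx = 8/81, so ||u'||_L² = 2*sqrt(2)/9.
Ratio ||u||_L² / ||u'||_L² = sqrt(10)/15.
Sharp Poincaré constant on H^1_0(0, 2/3) is C_P = L/π = 2/(3*π), achieved by sin(3*π/2·x).
A polynomial bump cannot attain the sharp Poincaré constant (only the first sine eigenfunction does), so the ratio is strictly less than C_P, consistent with ||u||_L² ≤ C_P ||u'||_L².


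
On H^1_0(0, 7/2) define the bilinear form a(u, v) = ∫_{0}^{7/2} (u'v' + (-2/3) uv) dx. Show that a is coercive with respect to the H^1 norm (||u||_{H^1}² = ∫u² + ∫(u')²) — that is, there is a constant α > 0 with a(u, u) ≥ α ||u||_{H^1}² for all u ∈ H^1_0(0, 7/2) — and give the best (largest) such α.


α = 2*(-49 + 6*π^2)/(3*(4*π^2 + 49))

Coercivity of a(·,·) on H^1_0(0, 7/2) means a(u, u) ≥ α ||u||_{H^1}² for every u ∈ H^1_0.
The interval has length L = 7/2, and Poincaré/coercivity depend only on L. Here a(u, u) = ∫(u')² + (-2/3)·∫u².
Here c = -2/3 < 0 with |c| < (π/L)² = 4*π^2/49, so coercivity still holds. The condition a(u,u) ≥ α||u||_{H^1}² reads (1−α)∫(u')² ≥ (α−c)∫u². Any admissible α is ≤ 1 (rapidly oscillating u have ∫u²/∫(u')² → 0), and α = 1 would force 0 ≥ (1−c)∫u², impossible since c < 1; so 1−α > 0. By the sharp Poincaré inequality on H^1_0 of an interval of length L, ∫(u')² ≥ (π/L)²∫u² with equality for the first sine mode sin(π(x−x₀)/L) (x₀ the left endpoint), so the inequality holds for all u iff (1−α)(π/L)² ≥ α − c, i.e. α ≤ ((π/L)² + c)/((π/L)² + 1) = (1 + c(L/π)²)/(1 + (L/π)²). (Direct route, valid since c ≤ 0: Poincaré gives c∫u² ≥ c(L/π)²∫(u')², so a(u,u) ≥ (1 + c(L/π)²)∫(u')², while ||u||_{H^1}² ≤ (1 + (L/π)²)∫(u')²; dividing yields the same α.) With (π/L)² = 4*π^2/49 and c = -2/3, the largest admissible constant is α = ((π/L)² + c)/((π/L)² + 1).
Simplifying, α = 2*(-49 + 6*π^2)/(3*(4*π^2 + 49)).


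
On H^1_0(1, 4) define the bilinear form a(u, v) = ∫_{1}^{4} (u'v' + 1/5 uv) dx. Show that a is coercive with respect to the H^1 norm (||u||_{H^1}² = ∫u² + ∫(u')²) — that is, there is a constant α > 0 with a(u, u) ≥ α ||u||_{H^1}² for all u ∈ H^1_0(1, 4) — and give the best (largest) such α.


α = (9/5 + π^2)/(9 + π^2)

Coercivity of a(·,·) on H^1_0(1, 4) means a(u, u) ≥ α ||u||_{H^1}² for every u ∈ H^1_0.
The interval has length L = 3, and Poincaré/coercivity depend only on L. Here a(u, u) = ∫(u')² + (1/5)·∫u².
Here 0 < c = 1/5 < 1. The condition a(u,u) ≥ α||u||_{H^1}² reads (1−α)∫(u')² ≥ (α−c)∫u². Any admissible α is ≤ 1 (rapidly oscillating u have ∫u²/∫(u')² → 0), and α = 1 would force 0 ≥ (1−c)∫u², impossible since c < 1; so 1−α > 0. By the sharp Poincaré inequality on H^1_0 of an interval of length L, ∫(u')² ≥ (π/L)²∫u² with equality for the first sine mode sin(π(x−x₀)/L) (x₀ the left endpoint), so the inequality holds for all u iff (1−α)(π/L)² ≥ α − c, i.e. α ≤ ((π/L)² + c)/((π/L)² + 1) = (1 + c(L/π)²)/(1 + (L/π)²). With (π/L)² = π^2/9 and c = 1/5, the largest admissible constant is α = ((π/L)² + c)/((π/L)² + 1).
Simplifying, α = (9/5 + π^2)/(9 + π^2).


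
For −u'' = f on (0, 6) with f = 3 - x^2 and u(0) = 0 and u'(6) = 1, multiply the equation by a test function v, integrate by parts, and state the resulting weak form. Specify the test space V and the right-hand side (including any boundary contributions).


V = {v ∈ H^1(0, 6) : v(0) = 0} (test functions vanish at x = 0 where u is specified); weak form: ∫_0^6 u'v' dx = ∫_0^6 (3 - x^2) v dx + v(6) for all v ∈ V.

Multiply both sides by a test function v and integrate from 0 to 6:
  ∫_0^6 −u''(x) v(x) dx = ∫_0^6 f(x) v(x) dx.
Integrate the LHS by parts once:
  ∫_0^6 −u'' v dx = −[u'(x) v(x)]_0^6 + ∫_0^6 u'(x) v'(x) dx.
Thus ∫_0^6 u'(x) v'(x) dx = ∫_0^6 f(x) v(x) dx + [u'(x) v(x)]_0^6.
Choose V so that boundary terms are either known or forced to vanish.
Mixed BC: u(0) = 0 (Dirichlet) and u'(6) = 1 (Neumann). Define V = {v ∈ H^1(0, 6) : v(0) = 0}. Then [u' v]_0^6 = u'(6)·v(6) − u'(0)·0 = v(6).
Weak formulation: find u (satisfying any essential BC) such that ∫_0^6 u'(x) v'(x) dx = ∫_0^6 f v dx + v(6) for all v ∈ V (Dirichlet at 0 absorbed into V; Neumann datum at x = 6 contributes the boundary term).
Substituting f(x) = 3 - x^2, the right-hand side is ∫_0^6 (3 - x^2) v dx + v(6).


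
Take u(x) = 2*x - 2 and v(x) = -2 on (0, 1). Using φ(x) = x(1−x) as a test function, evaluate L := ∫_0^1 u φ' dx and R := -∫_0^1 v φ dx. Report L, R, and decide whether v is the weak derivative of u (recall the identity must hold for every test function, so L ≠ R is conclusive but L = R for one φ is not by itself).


LHS = -1/3, RHS = 1/3. No, v is not the weak derivative of u.

u(x) = 2*x - 2, classical derivative u'(x) = 2.
φ(x) = x(1−x), so φ'(x) = 1 - 2*x.
Note φ(0) = φ(1) = 0, so the boundary term u·φ vanishes.
LHS = ∫_0^1 u(x) φ'(x) dx = ∫_0^1 (-4*x^2 + 6*x - 2) dx. Term by term:
  ∫_0^1 -4*x^2 dx = -4/3;  ∫_0^1 6*x dx = 3;  ∫_0^1 -2 dx = -2.
Sum: -4/3 + 3 − 2 = -1/3.
So LHS = -1/3.
∫_0^1 v(x) φ(x) dx = ∫_0^1 (2*x^2 - 2*x) dx. Term by term:
  ∫_0^1 2*x^2 dx = 2/3;  ∫_0^1 -2*x dx = -1.
Sum: 2/3 − 1 = -1/3.
So RHS = -∫_0^1 v(x) φ(x) dx = 1/3.
LHS − RHS = -2/3 ≠ 0, so the identity fails.
(For a valid weak derivative the identity must hold for EVERY test function, in particular this one. The failure shows v is NOT the weak derivative of u.)
Correct weak derivative would be u'(x) = 2.


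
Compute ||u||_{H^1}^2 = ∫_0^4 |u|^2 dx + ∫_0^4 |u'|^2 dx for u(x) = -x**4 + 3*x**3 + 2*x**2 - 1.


||u||_{H^1}^2 = 35236/9

The H^1 norm (squared) on an interval (0, L) is
  ||u||_{H^1}^2 = ∫_0^L u(x)^2 dx + ∫_0^L u'(x)^2 dx.
Compute u'(x) = -4*x**3 + 9*x**2 + 4*x.
Then u(x)^2 = x**8 - 6*x**7 + 5*x**6 + 12*x**5 + 6*x**4 - 6*x**3 - 4*x**2 + 1 and u'(x)^2 = 16*x**6 - 72*x**5 + 49*x**4 + 72*x**3 + 16*x**2.
Integrate each monomial from 0 to 4 using ∫_0^4 c·x^n dx = c·4^(n+1)/(n+1):
  ∫_0^4 u(x)^2 dx = ∫_0^4 (x^8 - 6*x^7 + 5*x^6 + 12*x^5 + 6*x^4 - 6*x^3 - 4*x^2 + 1) dx. Term by term:
    ∫_0^4 x^8 dx = 262144/9;  ∫_0^4 -6*x^7 dx = -49152;  ∫_0^4 5*x^6 dx = 81920/7;
    ∫_0^4 12*x^5 dx = 8192;  ∫_0^4 6*x^4 dx = 6144/5;  ∫_0^4 -6*x^3 dx = -384;
    ∫_0^4 -4*x^2 dx = -256/3;  ∫_0^4 1 dx = 4.
  Sum: 262144/9 − 49152 + 81920/7 + 8192 + 6144/5 − 384 − 256/3 + 4 = 199532/315.
  ∫_0^4 u'(x)^2 dx = ∫_0^4 (16*x^6 - 72*x^5 + 49*x^4 + 72*x^3 + 16*x^2) dx. Term by term:
    ∫_0^4 16*x^6 dx = 262144/7;  ∫_0^4 -72*x^5 dx = -49152;  ∫_0^4 49*x^4 dx = 50176/5;
    ∫_0^4 72*x^3 dx = 4608;  ∫_0^4 16*x^2 dx = 1024/3.
  Sum: 262144/7 − 49152 + 50176/5 + 4608 + 1024/3 = 344576/105.
Adding: ||u||_{H^1}^2 = 199532/315 + 344576/105 = 35236/9.


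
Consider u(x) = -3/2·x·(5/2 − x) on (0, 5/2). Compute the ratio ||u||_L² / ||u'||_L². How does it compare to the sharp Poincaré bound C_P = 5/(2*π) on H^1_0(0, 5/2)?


||u||_L² / ||u'||_L² = sqrt(10)/4 < C_P = 5/(2*π).

u(x) = -3/2·x·(5/2 − x), so u'(x) = 3*x - 15/4.
u(x) = -3/2·x·(5/2 − x) vanishes at x = 0 and x = 5/2, so u ∈ H^1_0(0, 5/2). Differentiate via the product rule and integrate the resulting polynomials term by term.
  ∫_0^5/2 u² dx = ∫_0^5/2 (9*x^4/4 - 45*x^3/4 + 225*x^2/16) dx. Term by term:
    ∫_0^5/2 9*x^4/4 dx = 5625/128;  ∫_0^5/2 -45*x^3/4 dx = -28125/256;  ∫_0^5/2 225*x^2/16 dx = 9375/128.
  Sum: 5625/128 − 28125/256 + 9375/128 = 1875/256.
  ∫_0^5/2 (u')² dx = ∫_0^5/2 (9*x^2 - 45*x/2 + 225/16) dx. Term by term:
    ∫_0^5/2 9*x^2 dx = 375/8;  ∫_0^5/2 -45*x/2 dx = -1125/16;  ∫_0^5/2 225/16 dx = 1125/32.
  Sum: 375/8 − 1125/16 + 1125/32 = 375/32.
∫_0^5/2 u² dx = 1875/256, so ||u||_L² = 25*sqrt(3)/16.
∫_0^5/2 (u')² dx = 375/32, so ||u'||_L² = 5*sqrt(30)/8.
Ratio ||u||_L² / ||u'||_L² = sqrt(10)/4.
Sharp Poincaré constant on H^1_0(0, 5/2) is C_P = L/π = 5/(2*π), achieved by sin(2*π/5·x).
A polynomial bump cannot attain the sharp Poincaré constant (only the first sine eigenfunction does), so the ratio is strictly less than C_P, consistent with ||u||_L² ≤ C_P ||u'||_L².


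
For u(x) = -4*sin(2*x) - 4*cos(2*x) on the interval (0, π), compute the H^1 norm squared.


||u||_{H^1(0,π)}^2 = 80*π

u'(x) = 8*sin(2*x) - 8*cos(2*x).
Expand u² and (u')² and integrate term by term on (0, π), using: for integers n ≥ 1, ∫_0^π sin²(nx) dx = ∫_0^π cos²(nx) dx = π/2; for n ≠ n', ∫_0^π sin(nx)sin(n'x) dx = ∫_0^π cos(nx)cos(n'x) dx = 0; and by product-to-sum, ∫_0^π sin(nx)cos(n'x) dx = ½∫_0^π [sin((n+n')x) + sin((n−n')x)] dx, which is 0 when n+n' is even and 2n/(n²−n'²) when n+n' is odd (it need not vanish on (0, π)).
  u² squared terms: (-4)²·∫cos(2x)² dx = 16·π/2 = 8*π;  (-4)²·∫sin(2x)² dx = 16·π/2 = 8*π.
  u² cross terms: 2·(-4)·(-4)·∫cos(2x)·sin(2x) dx = 32·(0) = 0.
  So ∫_0^π u² dx = 8*π + 8*π + 0 = 16*π.
  (u')² squared terms: (-8)²·∫cos(2x)² dx = 64·π/2 = 32*π;  (8)²·∫sin(2x)² dx = 64·π/2 = 32*π.
  (u')² cross terms: 2·(-8)·(8)·∫cos(2x)·sin(2x) dx = -128·(0) = 0.
  So ∫_0^π (u')² dx = 32*π + 32*π + 0 = 64*π.
||u||_{H^1}^2 = (16*π) + (64*π) = 80*π.


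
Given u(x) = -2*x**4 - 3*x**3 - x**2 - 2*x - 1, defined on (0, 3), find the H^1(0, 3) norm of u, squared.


||u||_{H^1}^2 = 70224

The H^1 norm (squared) on an interval (0, L) is
  ||u||_{H^1}^2 = ∫_0^L u(x)^2 dx + ∫_0^L u'(x)^2 dx.
Compute u'(x) = -8*x**3 - 9*x**2 - 2*x - 2.
Then u(x)^2 = 4*x**8 + 12*x**7 + 13*x**6 + 14*x**5 + 17*x**4 + 10*x**3 + 6*x**2 + 4*x + 1 and u'(x)^2 = 64*x**6 + 144*x**5 + 113*x**4 + 68*x**3 + 40*x**2 + 8*x + 4.
Integrate each monomial from 0 to 3 using ∫_0^3 c·x^n dx = c·3^(n+1)/(n+1):
  ∫_0^3 u(x)^2 dx = ∫_0^3 (4*x^8 + 12*x^7 + 13*x^6 + 14*x^5 + 17*x^4 + 10*x^3 + 6*x^2 + 4*x + 1) dx. Term by term:
    ∫_0^3 4*x^8 dx = 8748;  ∫_0^3 12*x^7 dx = 19683/2;  ∫_0^3 13*x^6 dx = 28431/7;
    ∫_0^3 14*x^5 dx = 1701;  ∫_0^3 17*x^4 dx = 4131/5;  ∫_0^3 10*x^3 dx = 405/2;
    ∫_0^3 6*x^2 dx = 54;  ∫_0^3 4*x dx = 18;  ∫_0^3 1 dx = 3.
  Sum: 8748 + 19683/2 + 28431/7 + 1701 + 4131/5 + 405/2 + 54 + 18 + 3 = 890952/35.
  ∫_0^3 u'(x)^2 dx = ∫_0^3 (64*x^6 + 144*x^5 + 113*x^4 + 68*x^3 + 40*x^2 + 8*x + 4) dx. Term by term:
    ∫_0^3 64*x^6 dx = 139968/7;  ∫_0^3 144*x^5 dx = 17496;  ∫_0^3 113*x^4 dx = 27459/5;
    ∫_0^3 68*x^3 dx = 1377;  ∫_0^3 40*x^2 dx = 360;  ∫_0^3 8*x dx = 36;
    ∫_0^3 4 dx = 12.
  Sum: 139968/7 + 17496 + 27459/5 + 1377 + 360 + 36 + 12 = 1566888/35.
Adding: ||u||_{H^1}^2 = 890952/35 + 1566888/35 = 70224.


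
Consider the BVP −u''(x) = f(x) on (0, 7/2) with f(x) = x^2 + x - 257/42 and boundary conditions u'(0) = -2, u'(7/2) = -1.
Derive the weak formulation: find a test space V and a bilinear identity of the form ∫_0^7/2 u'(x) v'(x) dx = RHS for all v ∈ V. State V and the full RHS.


V = H^1(0, 7/2) (v unrestricted at boundary; u is determined up to an additive constant); weak form: ∫_0^7/2 u'v' dx = ∫_0^7/2 (x^2 + x - 257/42) v dx − v(7/2) + 2·v(0) for all v ∈ V.

Multiply both sides by a test function v and integrate from 0 to 7/2:
  ∫_0^7/2 −u''(x) v(x) dx = ∫_0^7/2 f(x) v(x) dx.
Integrate the LHS by parts once:
  ∫_0^7/2 −u'' v dx = −[u'(x) v(x)]_0^7/2 + ∫_0^7/2 u'(x) v'(x) dx.
Thus ∫_0^7/2 u'(x) v'(x) dx = ∫_0^7/2 f(x) v(x) dx + [u'(x) v(x)]_0^7/2.
Choose V so that boundary terms are either known or forced to vanish.
u has inhomogeneous Neumann u'(0) = -2, u'(7/2) = -1. [u' v]_0^7/2 = (-1)·v(7/2) − (-2)·v(0) = − v(7/2) + 2·v(0). Take V = H^1(0, 7/2); boundary term becomes part of RHS.
Weak formulation: find u (satisfying any essential BC) such that ∫_0^7/2 u'(x) v'(x) dx = ∫_0^7/2 f v dx − v(7/2) + 2·v(0) for all v ∈ V (Neumann data are natural BCs: they enter the RHS as boundary terms).
Substituting f(x) = x^2 + x - 257/42, the right-hand side is ∫_0^7/2 (x^2 + x - 257/42) v dx − v(7/2) + 2·v(0).
Compatibility check (pure Neumann): taking v ≡ 1 ∈ V gives 0 = ∫_0^7/2 f dx + (-1) − (-2), i.e. ∫_0^7/2 f dx must equal u'(0) − u'(7/2) = -1. Indeed ∫_0^7/2 (x^2 + x - 257/42) dx = -1, so the data are compatible. The solution is then unique only up to an additive constant (fix it e.g. by requiring ∫_0^7/2 u dx = 0).
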